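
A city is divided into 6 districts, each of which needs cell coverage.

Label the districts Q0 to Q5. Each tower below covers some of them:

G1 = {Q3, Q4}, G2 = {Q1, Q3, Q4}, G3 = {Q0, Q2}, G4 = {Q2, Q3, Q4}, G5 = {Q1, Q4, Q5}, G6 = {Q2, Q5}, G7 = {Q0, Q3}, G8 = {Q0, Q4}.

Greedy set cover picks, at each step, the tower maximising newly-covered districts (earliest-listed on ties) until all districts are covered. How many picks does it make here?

3

Greedy: pick G2 (covers 3 new) → pick G3 (covers 2 new) → pick G5 (covers 1 new). Total picks: 3.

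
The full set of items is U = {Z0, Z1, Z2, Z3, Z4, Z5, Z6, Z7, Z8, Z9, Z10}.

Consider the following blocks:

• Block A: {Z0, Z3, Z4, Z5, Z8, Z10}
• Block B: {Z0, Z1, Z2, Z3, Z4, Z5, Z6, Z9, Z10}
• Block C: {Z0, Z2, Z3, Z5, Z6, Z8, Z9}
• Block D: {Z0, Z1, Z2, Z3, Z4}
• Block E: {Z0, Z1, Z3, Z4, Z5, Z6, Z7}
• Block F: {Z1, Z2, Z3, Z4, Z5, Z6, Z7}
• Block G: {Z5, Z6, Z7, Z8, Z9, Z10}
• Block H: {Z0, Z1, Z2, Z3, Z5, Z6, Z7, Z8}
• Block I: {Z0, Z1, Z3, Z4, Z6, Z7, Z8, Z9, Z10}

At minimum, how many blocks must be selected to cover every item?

2

Take {B, H}. Their union is {Z0, Z1, Z2, Z3, Z4, Z5, Z6, Z7, Z8, Z9, Z10}, which is all 11 items.
No single block has all 11 items (the largest, B, has 9), so 2 is optimal.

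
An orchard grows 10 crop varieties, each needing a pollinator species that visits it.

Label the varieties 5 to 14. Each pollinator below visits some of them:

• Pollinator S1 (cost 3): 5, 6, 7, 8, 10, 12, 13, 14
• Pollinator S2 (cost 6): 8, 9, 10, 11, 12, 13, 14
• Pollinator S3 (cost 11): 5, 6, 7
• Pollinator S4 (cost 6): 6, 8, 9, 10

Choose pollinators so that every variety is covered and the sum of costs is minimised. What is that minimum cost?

9

S1, S2 together cover every variety (S1 ∪ S2 = {5, 6, 7, 8, 9, 10, 11, 12, 13, 14}); total cost 3 + 6 = 9.
No covering selection has total cost below 9.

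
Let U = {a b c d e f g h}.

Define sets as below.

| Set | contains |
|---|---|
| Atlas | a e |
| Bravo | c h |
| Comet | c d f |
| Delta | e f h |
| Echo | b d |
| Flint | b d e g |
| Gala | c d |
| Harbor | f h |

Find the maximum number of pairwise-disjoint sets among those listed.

3

Atlas, Bravo, Echo are pairwise disjoint (Atlas={a,e}; Bravo={c,h}; Echo={b,d}).
Every remaining set overlaps one of these, and no 4 of the listed sets are pairwise disjoint, so 3 is the maximum.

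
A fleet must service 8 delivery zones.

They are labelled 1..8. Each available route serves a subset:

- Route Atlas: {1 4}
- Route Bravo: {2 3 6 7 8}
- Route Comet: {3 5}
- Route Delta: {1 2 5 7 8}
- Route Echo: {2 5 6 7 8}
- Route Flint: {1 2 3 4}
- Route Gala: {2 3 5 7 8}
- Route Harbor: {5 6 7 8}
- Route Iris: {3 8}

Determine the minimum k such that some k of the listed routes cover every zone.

Take {Echo, Flint}. Their union is {1, 2, 3, 4, 5, 6, 7, 8}, which is all 8 zones.
No single route has all 8 zones (the largest, Bravo, has 5), so 2 is optimal.

2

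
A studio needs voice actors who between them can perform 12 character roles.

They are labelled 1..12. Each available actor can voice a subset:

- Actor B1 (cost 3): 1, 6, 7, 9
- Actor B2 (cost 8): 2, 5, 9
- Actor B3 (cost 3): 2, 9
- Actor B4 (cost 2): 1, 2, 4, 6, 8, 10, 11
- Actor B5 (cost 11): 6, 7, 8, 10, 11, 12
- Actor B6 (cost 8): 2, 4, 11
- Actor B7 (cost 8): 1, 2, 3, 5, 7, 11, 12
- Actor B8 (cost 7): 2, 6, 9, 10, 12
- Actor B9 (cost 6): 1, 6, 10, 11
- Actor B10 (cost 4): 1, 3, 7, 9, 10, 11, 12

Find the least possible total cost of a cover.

B1, B4, B7 together cover every role (B1 ∪ B4 ∪ B7 = {1, 2, 3, 4, 5, 6, 7, 8, 9, 10, 11, 12}); total cost 3 + 2 + 8 = 13.
The greedy pick B4, B10, B2 costs 14; no covering selection beats 13.

13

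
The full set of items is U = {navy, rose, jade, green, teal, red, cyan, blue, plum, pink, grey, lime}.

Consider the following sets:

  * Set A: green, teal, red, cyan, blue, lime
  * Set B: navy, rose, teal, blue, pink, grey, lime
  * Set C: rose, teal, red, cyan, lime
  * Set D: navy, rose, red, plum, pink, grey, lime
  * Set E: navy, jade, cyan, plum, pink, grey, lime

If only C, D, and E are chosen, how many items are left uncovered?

Union of C, D, E = {navy, rose, jade, teal, red, cyan, plum, pink, grey, lime}.
Not covered: green, blue — 2 items.

2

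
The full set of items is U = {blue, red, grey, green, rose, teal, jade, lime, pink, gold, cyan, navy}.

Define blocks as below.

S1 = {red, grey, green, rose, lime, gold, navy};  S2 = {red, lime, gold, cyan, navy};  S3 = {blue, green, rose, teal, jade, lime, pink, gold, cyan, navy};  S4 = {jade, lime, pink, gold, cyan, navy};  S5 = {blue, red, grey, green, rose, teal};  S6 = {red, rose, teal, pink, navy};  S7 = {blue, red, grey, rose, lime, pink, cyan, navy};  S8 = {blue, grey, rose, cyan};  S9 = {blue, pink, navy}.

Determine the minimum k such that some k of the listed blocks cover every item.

2

S3 and S7 cover everything between them: the union {blue, red, grey, green, rose, teal, jade, lime, pink, gold, cyan, navy} is all of U.
No single block has all 12 items (the largest, S3, has 10), so 2 is optimal.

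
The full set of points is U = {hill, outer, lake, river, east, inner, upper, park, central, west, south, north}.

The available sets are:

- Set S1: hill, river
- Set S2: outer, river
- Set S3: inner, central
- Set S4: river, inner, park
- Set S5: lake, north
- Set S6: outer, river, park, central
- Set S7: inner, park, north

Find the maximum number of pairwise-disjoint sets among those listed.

S2, S3, S5 are pairwise disjoint (S2={outer,river}; S3={inner,central}; S5={lake,north}).
Every remaining set overlaps one of these, and no 4 of the listed sets are pairwise disjoint, so 3 is the maximum.

3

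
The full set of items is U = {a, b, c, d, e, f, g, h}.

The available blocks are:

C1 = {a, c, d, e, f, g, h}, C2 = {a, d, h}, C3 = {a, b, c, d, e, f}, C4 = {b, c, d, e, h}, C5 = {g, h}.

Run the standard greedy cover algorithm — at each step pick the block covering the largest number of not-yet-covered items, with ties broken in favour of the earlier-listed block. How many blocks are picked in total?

Greedy: pick C1 (covers 7 new) → pick C3 (covers 1 new). Total picks: 2.

2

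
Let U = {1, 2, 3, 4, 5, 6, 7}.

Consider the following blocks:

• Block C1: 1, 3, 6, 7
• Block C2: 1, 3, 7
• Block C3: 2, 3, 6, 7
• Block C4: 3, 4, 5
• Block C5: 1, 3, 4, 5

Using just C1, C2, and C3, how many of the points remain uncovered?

Union of C1, C2, C3 = {1, 2, 3, 6, 7}.
Not covered: 4, 5 — 2 points.

2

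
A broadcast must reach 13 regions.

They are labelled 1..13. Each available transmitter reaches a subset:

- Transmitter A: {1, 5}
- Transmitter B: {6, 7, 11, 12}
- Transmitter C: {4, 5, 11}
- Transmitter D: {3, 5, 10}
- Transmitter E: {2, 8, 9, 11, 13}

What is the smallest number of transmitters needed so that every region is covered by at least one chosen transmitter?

5

A and B and C and D and E together: A ∪ B ∪ C ∪ D ∪ E = {1, 2, 3, 4, 5, 6, 7, 8, 9, 10, 11, 12, 13} — every region is covered.
No 4 of the 5 transmitters cover everything (all 5 combinations miss at least one region), so 5 is optimal.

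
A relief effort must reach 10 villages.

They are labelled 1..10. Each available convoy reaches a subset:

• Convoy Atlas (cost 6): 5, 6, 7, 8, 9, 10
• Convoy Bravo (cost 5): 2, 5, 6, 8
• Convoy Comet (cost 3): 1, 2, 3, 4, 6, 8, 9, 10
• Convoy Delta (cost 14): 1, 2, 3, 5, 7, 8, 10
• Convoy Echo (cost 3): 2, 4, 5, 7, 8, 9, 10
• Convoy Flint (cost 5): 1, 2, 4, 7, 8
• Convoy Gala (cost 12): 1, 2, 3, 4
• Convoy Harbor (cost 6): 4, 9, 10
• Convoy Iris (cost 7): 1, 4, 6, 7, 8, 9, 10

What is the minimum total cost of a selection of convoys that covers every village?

6

Comet, Echo together cover every village (Comet ∪ Echo = {1, 2, 3, 4, 5, 6, 7, 8, 9, 10}); total cost 3 + 3 = 6.
No covering selection has total cost below 6.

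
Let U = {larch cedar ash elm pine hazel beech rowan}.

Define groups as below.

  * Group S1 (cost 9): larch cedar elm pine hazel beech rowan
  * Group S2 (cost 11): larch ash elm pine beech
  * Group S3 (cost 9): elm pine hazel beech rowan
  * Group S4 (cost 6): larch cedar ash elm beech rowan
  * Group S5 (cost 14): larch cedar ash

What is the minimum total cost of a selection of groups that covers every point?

S3, S4 together cover every point (S3 ∪ S4 = {larch, cedar, ash, elm, pine, hazel, beech, rowan}); total cost 9 + 6 = 15.
No covering selection has total cost below 15.

15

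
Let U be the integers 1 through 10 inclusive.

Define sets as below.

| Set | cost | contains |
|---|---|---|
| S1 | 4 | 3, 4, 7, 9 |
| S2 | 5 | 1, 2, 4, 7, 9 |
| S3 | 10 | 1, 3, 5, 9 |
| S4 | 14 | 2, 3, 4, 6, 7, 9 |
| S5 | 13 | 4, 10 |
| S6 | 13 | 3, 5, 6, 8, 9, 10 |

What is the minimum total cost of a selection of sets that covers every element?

18

S2, S6 together cover every element (S2 ∪ S6 = {1, 2, 3, 4, 5, 6, 7, 8, 9, 10}); total cost 5 + 13 = 18.
The greedy pick S1, S2, S6 costs 22; no covering selection beats 18.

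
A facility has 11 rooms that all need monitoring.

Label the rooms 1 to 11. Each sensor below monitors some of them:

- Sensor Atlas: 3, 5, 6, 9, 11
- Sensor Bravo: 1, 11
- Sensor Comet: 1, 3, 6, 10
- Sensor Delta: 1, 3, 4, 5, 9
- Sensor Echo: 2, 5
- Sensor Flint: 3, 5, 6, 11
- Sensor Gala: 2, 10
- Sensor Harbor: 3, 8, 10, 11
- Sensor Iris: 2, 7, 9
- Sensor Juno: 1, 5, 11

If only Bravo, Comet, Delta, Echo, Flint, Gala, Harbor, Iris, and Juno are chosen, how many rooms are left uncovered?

0

Union of Bravo, Comet, Delta, Echo, Flint, Gala, Harbor, Iris, Juno = {1, 2, 3, 4, 5, 6, 7, 8, 9, 10, 11} — that's every room, so 0 are uncovered.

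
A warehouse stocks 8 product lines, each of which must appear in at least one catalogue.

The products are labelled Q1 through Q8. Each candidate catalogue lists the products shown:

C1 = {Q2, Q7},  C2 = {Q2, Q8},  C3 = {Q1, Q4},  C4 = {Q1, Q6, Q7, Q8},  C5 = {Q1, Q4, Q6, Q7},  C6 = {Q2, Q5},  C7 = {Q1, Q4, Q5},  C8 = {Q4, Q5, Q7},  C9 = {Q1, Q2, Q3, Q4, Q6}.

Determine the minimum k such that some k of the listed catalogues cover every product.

3

Take {C4, C8, C9}. Their union is {Q1, Q2, Q3, Q4, Q5, Q6, Q7, Q8}, which is all 8 products.
Only C9 contains Q3, so C9 is forced; the remaining 3 products need at least 2 more catalogues (each remaining catalogue adds at most 2) — so at least 3 catalogues are needed, and 3 is optimal.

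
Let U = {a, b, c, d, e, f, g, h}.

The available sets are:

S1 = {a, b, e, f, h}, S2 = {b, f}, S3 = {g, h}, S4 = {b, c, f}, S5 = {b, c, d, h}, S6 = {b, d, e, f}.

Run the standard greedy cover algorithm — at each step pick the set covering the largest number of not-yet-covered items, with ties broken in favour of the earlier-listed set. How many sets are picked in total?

Greedy: pick S1 (covers 5 new) → pick S5 (covers 2 new) → pick S3 (covers 1 new). Total picks: 3.

3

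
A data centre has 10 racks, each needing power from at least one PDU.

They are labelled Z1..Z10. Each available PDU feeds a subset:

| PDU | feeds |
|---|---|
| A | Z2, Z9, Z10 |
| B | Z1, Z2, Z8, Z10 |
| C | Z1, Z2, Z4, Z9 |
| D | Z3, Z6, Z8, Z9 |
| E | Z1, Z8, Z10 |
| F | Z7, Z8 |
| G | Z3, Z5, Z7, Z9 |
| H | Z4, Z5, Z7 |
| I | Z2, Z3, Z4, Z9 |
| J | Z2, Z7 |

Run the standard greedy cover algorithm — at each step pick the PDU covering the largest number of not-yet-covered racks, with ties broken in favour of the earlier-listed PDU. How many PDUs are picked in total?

Greedy: pick B (covers 4 new) → pick G (covers 4 new) → pick C (covers 1 new) → pick D (covers 1 new). Total picks: 4.
(The true minimum cover uses only 3 PDUs, so greedy is not optimal here.)

4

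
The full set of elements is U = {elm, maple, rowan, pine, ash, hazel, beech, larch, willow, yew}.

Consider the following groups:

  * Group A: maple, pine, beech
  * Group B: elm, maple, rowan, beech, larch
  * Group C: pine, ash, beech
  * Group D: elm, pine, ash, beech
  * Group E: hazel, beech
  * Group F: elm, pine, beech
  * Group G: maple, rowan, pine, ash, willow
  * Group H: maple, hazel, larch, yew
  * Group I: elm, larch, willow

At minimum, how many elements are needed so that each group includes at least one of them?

3

T = {pine, beech, larch} meets every group (each contains at least one member of T), and |T| = 3.
No choice of 2 elements meets every group, so 3 is the minimum.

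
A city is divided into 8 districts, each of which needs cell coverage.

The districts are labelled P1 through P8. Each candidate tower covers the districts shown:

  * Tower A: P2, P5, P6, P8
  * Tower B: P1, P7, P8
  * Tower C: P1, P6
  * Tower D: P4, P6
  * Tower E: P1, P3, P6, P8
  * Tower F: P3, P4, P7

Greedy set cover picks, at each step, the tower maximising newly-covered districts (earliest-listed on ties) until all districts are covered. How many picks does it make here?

Greedy: pick A (covers 4 new) → pick F (covers 3 new) → pick B (covers 1 new). Total picks: 3.

3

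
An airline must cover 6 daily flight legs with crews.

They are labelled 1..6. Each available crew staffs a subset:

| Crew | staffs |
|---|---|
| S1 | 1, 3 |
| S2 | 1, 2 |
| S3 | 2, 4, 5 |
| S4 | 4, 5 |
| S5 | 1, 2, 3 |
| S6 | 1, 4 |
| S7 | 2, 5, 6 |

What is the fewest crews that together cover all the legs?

3

Take {S1, S4, S7}. Their union is {1, 2, 3, 4, 5, 6}, which is all 6 legs.
Only S7 contains 6, so S7 is forced; the remaining 3 legs need at least 2 more crews (each remaining crew adds at most 2) — so at least 3 crews are needed, and 3 is optimal.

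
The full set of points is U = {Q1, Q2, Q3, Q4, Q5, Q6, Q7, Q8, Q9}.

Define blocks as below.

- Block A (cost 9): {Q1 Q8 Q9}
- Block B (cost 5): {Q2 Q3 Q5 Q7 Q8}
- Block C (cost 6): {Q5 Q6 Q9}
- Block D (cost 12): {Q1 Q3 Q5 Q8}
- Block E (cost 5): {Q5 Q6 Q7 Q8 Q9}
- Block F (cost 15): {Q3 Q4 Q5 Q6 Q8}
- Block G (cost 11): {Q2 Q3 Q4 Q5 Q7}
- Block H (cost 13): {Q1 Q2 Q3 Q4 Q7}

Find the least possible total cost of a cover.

18

E, H together cover every point (E ∪ H = {Q1, Q2, Q3, Q4, Q5, Q6, Q7, Q8, Q9}); total cost 5 + 13 = 18.
The greedy pick B, E, H costs 23; no covering selection beats 18.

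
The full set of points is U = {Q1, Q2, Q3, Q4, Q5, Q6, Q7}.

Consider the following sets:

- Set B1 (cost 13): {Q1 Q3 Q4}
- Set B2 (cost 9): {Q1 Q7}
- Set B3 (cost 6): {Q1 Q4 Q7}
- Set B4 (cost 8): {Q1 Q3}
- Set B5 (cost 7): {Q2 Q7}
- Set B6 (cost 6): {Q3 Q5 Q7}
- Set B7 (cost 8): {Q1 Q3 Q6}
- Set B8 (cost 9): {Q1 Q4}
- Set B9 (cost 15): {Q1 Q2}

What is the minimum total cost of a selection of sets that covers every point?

27

B3, B5, B6, B7 together cover every point (B3 ∪ B5 ∪ B6 ∪ B7 = {Q1, Q2, Q3, Q4, Q5, Q6, Q7}); total cost 6 + 7 + 6 + 8 = 27.
No covering selection has total cost below 27.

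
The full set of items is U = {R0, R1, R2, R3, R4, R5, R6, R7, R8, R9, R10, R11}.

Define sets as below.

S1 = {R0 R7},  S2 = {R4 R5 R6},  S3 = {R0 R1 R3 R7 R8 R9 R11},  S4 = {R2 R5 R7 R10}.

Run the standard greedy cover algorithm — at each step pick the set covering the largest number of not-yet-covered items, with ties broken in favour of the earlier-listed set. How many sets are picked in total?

Greedy: pick S3 (covers 7 new) → pick S2 (covers 3 new) → pick S4 (covers 2 new). Total picks: 3.

3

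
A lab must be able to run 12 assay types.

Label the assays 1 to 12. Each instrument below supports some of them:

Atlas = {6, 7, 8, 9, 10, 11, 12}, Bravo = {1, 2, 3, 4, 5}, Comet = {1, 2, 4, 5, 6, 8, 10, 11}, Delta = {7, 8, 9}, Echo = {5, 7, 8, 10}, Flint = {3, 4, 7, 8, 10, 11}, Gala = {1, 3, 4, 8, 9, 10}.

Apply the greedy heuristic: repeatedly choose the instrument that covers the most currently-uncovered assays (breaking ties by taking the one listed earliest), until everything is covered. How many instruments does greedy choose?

3

Greedy: pick Comet (covers 8 new) → pick Atlas (covers 3 new) → pick Bravo (covers 1 new). Total picks: 3.
(The true minimum cover uses only 2 instruments, so greedy is not optimal here.)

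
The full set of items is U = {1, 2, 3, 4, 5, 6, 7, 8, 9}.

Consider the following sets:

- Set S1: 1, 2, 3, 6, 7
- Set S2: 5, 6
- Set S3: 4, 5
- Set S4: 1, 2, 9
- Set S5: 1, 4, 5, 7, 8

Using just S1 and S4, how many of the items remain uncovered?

Union of S1, S4 = {1, 2, 3, 6, 7, 9}.
Not covered: 4, 5, 8 — 3 items.

3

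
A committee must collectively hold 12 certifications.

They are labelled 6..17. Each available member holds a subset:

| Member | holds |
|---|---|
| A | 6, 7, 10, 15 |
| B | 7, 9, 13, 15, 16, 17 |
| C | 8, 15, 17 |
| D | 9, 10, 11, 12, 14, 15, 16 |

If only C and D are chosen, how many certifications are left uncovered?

Union of C, D = {8, 9, 10, 11, 12, 14, 15, 16, 17}.
Not covered: 6, 7, 13 — 3 certifications.

3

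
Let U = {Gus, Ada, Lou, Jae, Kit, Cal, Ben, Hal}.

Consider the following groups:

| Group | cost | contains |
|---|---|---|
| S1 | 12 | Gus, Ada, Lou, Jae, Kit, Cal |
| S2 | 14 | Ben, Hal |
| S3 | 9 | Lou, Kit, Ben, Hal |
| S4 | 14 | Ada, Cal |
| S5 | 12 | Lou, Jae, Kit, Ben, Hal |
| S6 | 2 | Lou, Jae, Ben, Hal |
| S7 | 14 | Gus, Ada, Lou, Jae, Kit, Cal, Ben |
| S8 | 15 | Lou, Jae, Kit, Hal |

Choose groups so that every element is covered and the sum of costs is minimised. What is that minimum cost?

14

S1, S6 together cover every element (S1 ∪ S6 = {Gus, Ada, Lou, Jae, Kit, Cal, Ben, Hal}); total cost 12 + 2 = 14.
No covering selection has total cost below 14.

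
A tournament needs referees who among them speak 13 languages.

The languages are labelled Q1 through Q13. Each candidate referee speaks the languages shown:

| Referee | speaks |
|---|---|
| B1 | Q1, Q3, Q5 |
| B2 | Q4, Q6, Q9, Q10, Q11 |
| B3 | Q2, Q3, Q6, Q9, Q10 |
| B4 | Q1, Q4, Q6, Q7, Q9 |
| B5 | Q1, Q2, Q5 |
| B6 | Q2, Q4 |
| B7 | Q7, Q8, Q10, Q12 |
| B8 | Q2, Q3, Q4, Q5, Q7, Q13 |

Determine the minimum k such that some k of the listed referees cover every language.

Take {B2, B4, B7, B8}. Their union is {Q1, Q2, Q3, Q4, Q5, Q6, Q7, Q8, Q9, Q10, Q11, Q12, Q13}, which is all 13 languages.
No 3 of the 8 referees cover everything (all 56 combinations miss at least one language), so 4 is optimal.

4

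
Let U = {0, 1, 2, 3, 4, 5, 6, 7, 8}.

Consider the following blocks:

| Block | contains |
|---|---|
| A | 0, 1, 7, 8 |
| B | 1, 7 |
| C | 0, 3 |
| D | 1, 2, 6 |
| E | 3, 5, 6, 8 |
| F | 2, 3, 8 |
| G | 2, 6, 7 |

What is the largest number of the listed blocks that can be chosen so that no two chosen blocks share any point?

2

C, D are pairwise disjoint (C={0,3}; D={1,2,6}).
Every remaining block overlaps one of these, and no 3 of the listed blocks are pairwise disjoint, so 2 is the maximum.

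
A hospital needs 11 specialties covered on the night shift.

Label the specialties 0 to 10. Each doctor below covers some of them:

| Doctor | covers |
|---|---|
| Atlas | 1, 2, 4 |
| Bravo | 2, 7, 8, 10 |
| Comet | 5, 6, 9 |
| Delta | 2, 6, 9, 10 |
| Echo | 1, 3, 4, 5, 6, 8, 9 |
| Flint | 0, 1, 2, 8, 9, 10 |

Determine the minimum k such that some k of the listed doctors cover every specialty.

Take {Bravo, Echo, Flint}. Their union is {0, 1, 2, 3, 4, 5, 6, 7, 8, 9, 10}, which is all 11 specialties.
Only Flint contains 0, so Flint is forced; the remaining 5 specialties need at least 2 more doctors (each remaining doctor adds at most 4) — so at least 3 doctors are needed, and 3 is optimal.

3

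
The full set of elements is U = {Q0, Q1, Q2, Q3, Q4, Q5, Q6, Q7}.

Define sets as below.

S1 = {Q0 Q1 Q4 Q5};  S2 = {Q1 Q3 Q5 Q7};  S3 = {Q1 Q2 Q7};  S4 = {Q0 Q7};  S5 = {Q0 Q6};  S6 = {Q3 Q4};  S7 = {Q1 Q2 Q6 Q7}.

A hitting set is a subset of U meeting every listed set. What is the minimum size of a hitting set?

The 3 elements {Q0, Q1, Q4} hit every set.
The sets S3, S5, S6 are pairwise disjoint, so any hitting set needs a separate element for each — at least 3. Hence 3 is optimal.

3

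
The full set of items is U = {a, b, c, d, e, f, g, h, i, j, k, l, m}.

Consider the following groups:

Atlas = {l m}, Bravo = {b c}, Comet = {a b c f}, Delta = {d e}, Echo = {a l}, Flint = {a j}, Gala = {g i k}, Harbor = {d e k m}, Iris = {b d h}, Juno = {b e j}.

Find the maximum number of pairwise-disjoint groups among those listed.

5

Atlas, Bravo, Delta, Flint, Gala are pairwise disjoint (Atlas={l,m}; Bravo={b,c}; Delta={d,e}; Flint={a,j}; Gala={g,i,k}).
Every remaining group overlaps one of these, and no 6 of the listed groups are pairwise disjoint, so 5 is the maximum.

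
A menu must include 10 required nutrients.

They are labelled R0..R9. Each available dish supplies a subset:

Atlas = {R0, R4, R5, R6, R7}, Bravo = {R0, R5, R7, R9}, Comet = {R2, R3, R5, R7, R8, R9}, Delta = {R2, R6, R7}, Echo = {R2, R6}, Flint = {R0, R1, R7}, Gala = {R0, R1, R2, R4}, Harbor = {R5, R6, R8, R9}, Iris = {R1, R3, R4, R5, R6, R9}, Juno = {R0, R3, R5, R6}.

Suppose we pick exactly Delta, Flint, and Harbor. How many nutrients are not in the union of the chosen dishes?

Union of Delta, Flint, Harbor = {R0, R1, R2, R5, R6, R7, R8, R9}.
Not covered: R3, R4 — 2 nutrients.

2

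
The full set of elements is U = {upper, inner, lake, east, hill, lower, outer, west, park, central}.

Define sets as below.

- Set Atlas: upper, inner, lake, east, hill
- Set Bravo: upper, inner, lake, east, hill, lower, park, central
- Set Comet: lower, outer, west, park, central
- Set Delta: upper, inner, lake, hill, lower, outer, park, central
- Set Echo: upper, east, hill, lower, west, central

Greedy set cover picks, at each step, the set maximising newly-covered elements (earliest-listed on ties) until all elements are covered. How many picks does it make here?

Greedy: pick Bravo (covers 8 new) → pick Comet (covers 2 new). Total picks: 2.

2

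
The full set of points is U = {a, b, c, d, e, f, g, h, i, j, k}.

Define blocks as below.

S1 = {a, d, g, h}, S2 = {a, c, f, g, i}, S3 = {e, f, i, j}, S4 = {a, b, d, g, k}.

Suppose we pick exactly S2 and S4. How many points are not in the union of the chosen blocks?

3

Union of S2, S4 = {a, b, c, d, f, g, i, k}.
Not covered: e, h, j — 3 points.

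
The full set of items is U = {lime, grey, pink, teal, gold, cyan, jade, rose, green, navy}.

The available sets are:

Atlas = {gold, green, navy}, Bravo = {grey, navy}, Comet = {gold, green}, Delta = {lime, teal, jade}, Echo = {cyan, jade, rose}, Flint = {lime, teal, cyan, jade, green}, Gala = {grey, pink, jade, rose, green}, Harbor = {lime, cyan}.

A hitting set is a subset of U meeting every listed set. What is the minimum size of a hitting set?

4

Take H = {lime, jade, green, navy}. Each listed set contains at least one of these, so H is a hitting set of size 4.
No choice of 3 items meets every set, so 4 is the minimum.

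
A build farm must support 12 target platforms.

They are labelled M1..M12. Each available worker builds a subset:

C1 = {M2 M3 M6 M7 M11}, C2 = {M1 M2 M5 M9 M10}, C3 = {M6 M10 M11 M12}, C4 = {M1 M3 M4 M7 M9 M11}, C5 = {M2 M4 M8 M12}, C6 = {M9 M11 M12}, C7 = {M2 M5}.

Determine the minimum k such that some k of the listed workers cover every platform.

3

C1 and C2 and C5 together: C1 ∪ C2 ∪ C5 = {M1, M2, M3, M4, M5, M6, M7, M8, M9, M10, M11, M12} — every platform is covered.
Only C5 contains M8, so C5 is forced; the remaining 8 platforms need at least 2 more workers (each remaining worker adds at most 5) — so at least 3 workers are needed, and 3 is optimal.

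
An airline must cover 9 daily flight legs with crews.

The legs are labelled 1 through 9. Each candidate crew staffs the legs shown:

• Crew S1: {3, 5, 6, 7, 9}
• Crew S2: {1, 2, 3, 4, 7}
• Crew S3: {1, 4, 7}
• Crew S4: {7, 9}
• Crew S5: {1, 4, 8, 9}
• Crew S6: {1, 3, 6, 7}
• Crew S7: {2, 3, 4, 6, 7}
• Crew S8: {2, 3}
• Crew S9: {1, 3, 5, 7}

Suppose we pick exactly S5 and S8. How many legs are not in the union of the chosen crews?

3

Union of S5, S8 = {1, 2, 3, 4, 8, 9}.
Not covered: 5, 6, 7 — 3 legs.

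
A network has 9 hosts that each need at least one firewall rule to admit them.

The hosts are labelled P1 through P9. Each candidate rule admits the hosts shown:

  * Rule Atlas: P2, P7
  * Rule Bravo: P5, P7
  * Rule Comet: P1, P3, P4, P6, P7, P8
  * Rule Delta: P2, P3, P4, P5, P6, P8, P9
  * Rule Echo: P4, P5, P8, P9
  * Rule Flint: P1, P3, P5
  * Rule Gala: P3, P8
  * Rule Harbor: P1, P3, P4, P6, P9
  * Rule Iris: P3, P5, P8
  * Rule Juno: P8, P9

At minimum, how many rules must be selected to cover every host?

2

Comet and Delta together: Comet ∪ Delta = {P1, P2, P3, P4, P5, P6, P7, P8, P9} — every host is covered.
No single rule has all 9 hosts (the largest, Delta, has 7), so 2 is optimal.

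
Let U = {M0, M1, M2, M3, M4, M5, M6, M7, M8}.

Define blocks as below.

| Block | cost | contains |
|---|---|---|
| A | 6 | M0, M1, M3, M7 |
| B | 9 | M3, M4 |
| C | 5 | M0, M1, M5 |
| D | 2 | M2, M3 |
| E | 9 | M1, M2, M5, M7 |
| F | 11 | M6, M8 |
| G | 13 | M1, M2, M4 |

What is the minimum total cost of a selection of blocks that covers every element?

33

A, B, C, D, F together cover every element (A ∪ B ∪ C ∪ D ∪ F = {M0, M1, M2, M3, M4, M5, M6, M7, M8}); total cost 6 + 9 + 5 + 2 + 11 = 33.
No covering selection has total cost below 33.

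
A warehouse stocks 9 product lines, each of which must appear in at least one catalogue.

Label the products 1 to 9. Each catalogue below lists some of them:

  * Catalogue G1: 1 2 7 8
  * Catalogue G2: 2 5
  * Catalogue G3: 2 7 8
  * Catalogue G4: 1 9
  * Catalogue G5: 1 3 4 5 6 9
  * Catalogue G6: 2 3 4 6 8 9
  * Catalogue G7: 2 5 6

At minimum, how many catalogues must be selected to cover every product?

2

Take {G1, G5}. Their union is {1, 2, 3, 4, 5, 6, 7, 8, 9}, which is all 9 products.
No single catalogue has all 9 products (the largest, G5, has 6), so 2 is optimal.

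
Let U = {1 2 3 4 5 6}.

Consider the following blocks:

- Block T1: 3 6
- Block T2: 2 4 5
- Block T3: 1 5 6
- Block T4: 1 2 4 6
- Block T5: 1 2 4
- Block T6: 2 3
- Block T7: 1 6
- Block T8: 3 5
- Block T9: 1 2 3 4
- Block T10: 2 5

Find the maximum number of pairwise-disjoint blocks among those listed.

T3, T6 are pairwise disjoint (T3={1,5,6}; T6={2,3}).
Every remaining block overlaps one of these, and no 3 of the listed blocks are pairwise disjoint, so 2 is the maximum.

2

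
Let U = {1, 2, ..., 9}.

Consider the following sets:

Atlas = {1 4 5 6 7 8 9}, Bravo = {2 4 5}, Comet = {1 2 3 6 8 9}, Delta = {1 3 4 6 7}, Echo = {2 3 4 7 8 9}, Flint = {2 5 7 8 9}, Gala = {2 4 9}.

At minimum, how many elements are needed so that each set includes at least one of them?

2

Take H = {2, 7}. Each listed set contains at least one of these, so H is a hitting set of size 2.
No single element lies in every set, so at least 2 are needed and 2 is optimal.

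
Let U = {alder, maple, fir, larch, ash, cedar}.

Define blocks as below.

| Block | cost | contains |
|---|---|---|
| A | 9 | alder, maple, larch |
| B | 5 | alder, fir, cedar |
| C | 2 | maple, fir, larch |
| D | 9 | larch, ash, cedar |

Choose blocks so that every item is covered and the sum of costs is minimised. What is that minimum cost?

B, C, D together cover every item (B ∪ C ∪ D = {alder, maple, fir, larch, ash, cedar}); total cost 5 + 2 + 9 = 16.
No covering selection has total cost below 16.

16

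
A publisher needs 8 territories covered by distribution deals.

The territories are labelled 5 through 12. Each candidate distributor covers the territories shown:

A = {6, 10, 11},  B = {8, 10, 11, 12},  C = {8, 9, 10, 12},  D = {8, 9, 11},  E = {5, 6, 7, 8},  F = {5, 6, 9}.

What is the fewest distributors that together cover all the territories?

Take {A, C, E}. Their union is {5, 6, 7, 8, 9, 10, 11, 12}, which is all 8 territories.
Only E contains 7, so E is forced; the remaining 4 territories need at least 2 more distributors (each remaining distributor adds at most 3) — so at least 3 distributors are needed, and 3 is optimal.

3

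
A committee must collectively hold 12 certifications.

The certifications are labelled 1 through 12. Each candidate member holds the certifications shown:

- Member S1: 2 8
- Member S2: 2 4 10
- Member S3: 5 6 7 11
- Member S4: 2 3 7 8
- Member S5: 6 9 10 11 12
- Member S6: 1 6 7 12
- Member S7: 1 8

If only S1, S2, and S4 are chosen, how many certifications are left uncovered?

6

Union of S1, S2, S4 = {2, 3, 4, 7, 8, 10}.
Not covered: 1, 5, 6, 9, 11, 12 — 6 certifications.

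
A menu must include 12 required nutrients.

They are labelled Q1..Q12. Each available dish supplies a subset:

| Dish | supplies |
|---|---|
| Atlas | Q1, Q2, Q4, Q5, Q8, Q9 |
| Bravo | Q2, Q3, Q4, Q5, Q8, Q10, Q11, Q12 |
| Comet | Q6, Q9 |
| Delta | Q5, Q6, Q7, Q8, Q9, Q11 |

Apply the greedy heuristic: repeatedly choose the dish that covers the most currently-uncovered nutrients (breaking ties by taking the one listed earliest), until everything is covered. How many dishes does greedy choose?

Greedy: pick Bravo (covers 8 new) → pick Delta (covers 3 new) → pick Atlas (covers 1 new). Total picks: 3.

3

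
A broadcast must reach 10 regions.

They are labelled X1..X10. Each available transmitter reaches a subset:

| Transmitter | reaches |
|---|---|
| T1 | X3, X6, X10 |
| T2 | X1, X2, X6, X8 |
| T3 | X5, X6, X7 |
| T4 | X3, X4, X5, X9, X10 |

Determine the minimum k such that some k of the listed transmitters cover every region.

Take {T2, T3, T4}. Their union is {X1, X2, X3, X4, X5, X6, X7, X8, X9, X10}, which is all 10 regions.
Only T2 contains X1, so T2 is forced; the remaining 6 regions need at least 2 more transmitters (each remaining transmitter adds at most 5) — so at least 3 transmitters are needed, and 3 is optimal.

3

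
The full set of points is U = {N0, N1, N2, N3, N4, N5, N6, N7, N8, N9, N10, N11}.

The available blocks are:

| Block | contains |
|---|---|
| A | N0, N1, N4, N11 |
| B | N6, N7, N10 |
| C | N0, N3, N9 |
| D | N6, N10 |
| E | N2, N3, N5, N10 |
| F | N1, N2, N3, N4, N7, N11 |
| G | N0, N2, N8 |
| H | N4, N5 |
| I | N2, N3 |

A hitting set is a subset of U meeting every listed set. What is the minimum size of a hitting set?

4

The 4 points {N3, N4, N6, N8} hit every block.
No choice of 3 points meets every block, so 4 is the minimum.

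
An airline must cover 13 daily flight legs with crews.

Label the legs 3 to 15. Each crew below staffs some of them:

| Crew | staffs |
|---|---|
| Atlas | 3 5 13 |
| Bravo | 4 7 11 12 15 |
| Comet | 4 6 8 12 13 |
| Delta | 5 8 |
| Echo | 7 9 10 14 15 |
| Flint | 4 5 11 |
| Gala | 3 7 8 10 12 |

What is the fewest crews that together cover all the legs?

4

Take {Atlas, Comet, Echo, Flint}. Their union is {3, 4, 5, 6, 7, 8, 9, 10, 11, 12, 13, 14, 15}, which is all 13 legs.
No 3 of the 7 crews cover everything (all 35 combinations miss at least one leg), so 4 is optimal.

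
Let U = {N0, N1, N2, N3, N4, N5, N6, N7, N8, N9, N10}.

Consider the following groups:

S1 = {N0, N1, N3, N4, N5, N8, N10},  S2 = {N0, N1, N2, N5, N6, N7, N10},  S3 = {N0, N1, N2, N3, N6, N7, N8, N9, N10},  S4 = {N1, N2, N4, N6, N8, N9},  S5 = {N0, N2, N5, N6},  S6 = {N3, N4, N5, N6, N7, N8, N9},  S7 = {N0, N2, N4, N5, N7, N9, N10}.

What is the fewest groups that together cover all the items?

S3 and S7 together: S3 ∪ S7 = {N0, N1, N2, N3, N4, N5, N6, N7, N8, N9, N10} — every item is covered.
No single group has all 11 items (the largest, S3, has 9), so 2 is optimal.

2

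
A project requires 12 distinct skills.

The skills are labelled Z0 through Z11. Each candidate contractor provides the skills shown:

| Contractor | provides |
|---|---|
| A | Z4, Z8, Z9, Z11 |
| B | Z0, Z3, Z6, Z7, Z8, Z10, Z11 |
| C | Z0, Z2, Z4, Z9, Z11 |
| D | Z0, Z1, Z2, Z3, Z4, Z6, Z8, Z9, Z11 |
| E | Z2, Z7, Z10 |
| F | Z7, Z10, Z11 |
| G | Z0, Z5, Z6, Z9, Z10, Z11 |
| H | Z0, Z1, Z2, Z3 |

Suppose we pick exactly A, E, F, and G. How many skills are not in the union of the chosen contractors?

Union of A, E, F, G = {Z0, Z2, Z4, Z5, Z6, Z7, Z8, Z9, Z10, Z11}.
Not covered: Z1, Z3 — 2 skills.

2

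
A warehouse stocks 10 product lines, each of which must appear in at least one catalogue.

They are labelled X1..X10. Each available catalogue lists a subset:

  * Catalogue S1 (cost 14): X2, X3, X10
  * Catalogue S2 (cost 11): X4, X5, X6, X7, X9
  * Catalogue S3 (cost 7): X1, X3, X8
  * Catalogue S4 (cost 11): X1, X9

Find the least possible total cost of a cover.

S1, S2, S3 together cover every product (S1 ∪ S2 ∪ S3 = {X1, X2, X3, X4, X5, X6, X7, X8, X9, X10}); total cost 14 + 11 + 7 = 32.
No covering selection has total cost below 32.

32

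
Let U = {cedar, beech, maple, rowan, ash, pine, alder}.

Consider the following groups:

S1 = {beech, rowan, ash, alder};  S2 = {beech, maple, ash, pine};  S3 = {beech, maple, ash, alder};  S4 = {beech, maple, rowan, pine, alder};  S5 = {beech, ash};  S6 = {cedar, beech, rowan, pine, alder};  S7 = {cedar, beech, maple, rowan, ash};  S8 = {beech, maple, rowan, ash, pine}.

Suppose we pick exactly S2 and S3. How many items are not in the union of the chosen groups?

2

Union of S2, S3 = {beech, maple, ash, pine, alder}.
Not covered: cedar, rowan — 2 items.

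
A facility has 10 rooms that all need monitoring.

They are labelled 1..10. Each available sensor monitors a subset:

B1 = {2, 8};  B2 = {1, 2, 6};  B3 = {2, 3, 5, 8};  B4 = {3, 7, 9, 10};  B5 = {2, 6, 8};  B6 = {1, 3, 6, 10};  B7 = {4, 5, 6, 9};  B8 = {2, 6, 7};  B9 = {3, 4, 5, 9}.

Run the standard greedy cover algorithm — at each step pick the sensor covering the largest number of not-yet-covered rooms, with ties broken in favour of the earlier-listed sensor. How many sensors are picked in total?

4

Greedy: pick B3 (covers 4 new) → pick B4 (covers 3 new) → pick B2 (covers 2 new) → pick B7 (covers 1 new). Total picks: 4.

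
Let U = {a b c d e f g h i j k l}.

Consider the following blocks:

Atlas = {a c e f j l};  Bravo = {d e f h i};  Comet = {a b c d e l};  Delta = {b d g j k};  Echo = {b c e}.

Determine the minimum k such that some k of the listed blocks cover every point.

Bravo, Comet, and Delta cover everything between them: the union {a, b, c, d, e, f, g, h, i, j, k, l} is all of U.
Only Delta contains g, so Delta is forced; the remaining 7 points need at least 2 more blocks (each remaining block adds at most 5) — so at least 3 blocks are needed, and 3 is optimal.

3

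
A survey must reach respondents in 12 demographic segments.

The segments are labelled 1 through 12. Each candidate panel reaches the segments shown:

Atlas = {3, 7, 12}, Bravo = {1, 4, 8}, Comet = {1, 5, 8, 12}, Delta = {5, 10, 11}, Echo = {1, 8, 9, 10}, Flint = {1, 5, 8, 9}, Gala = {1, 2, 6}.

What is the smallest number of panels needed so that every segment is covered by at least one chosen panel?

Take {Atlas, Bravo, Delta, Echo, Gala}. Their union is {1, 2, 3, 4, 5, 6, 7, 8, 9, 10, 11, 12}, which is all 12 segments.
No 4 of the 7 panels cover everything (all 35 combinations miss at least one segment), so 5 is optimal.

5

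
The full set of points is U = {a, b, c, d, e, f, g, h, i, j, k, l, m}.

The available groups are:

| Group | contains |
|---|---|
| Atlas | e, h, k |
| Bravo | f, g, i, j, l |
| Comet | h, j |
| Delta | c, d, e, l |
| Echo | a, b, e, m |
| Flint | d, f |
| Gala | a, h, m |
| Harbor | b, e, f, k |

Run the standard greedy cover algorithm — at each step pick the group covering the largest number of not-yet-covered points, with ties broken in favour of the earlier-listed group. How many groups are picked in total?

4

Greedy: pick Bravo (covers 5 new) → pick Echo (covers 4 new) → pick Atlas (covers 2 new) → pick Delta (covers 2 new). Total picks: 4.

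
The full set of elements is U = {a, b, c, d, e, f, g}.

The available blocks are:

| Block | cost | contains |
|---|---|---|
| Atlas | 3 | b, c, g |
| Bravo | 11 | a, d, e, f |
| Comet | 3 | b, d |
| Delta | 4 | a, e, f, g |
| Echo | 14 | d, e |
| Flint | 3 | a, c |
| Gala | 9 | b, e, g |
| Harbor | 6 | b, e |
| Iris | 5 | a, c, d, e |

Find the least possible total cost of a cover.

10

Comet, Delta, Flint together cover every element (Comet ∪ Delta ∪ Flint = {a, b, c, d, e, f, g}); total cost 3 + 4 + 3 = 10.
No covering selection has total cost below 10.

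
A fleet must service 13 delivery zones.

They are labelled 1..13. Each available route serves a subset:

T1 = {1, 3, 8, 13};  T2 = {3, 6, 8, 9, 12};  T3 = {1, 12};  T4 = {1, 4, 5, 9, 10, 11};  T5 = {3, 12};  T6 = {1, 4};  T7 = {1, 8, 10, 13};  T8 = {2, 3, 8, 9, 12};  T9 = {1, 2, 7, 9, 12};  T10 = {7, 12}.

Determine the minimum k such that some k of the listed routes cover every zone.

Take {T2, T4, T7, T9}. Their union is {1, 2, 3, 4, 5, 6, 7, 8, 9, 10, 11, 12, 13}, which is all 13 zones.
No 3 of the 10 routes cover everything (all 120 combinations miss at least one zone), so 4 is optimal.

4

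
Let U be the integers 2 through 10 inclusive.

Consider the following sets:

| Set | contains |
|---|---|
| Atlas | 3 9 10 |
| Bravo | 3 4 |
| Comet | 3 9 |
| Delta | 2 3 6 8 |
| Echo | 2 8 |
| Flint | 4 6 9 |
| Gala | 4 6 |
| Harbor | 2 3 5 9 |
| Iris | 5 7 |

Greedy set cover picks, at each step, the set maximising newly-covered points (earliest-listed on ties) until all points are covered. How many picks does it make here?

Greedy: pick Delta (covers 4 new) → pick Atlas (covers 2 new) → pick Iris (covers 2 new) → pick Bravo (covers 1 new). Total picks: 4.

4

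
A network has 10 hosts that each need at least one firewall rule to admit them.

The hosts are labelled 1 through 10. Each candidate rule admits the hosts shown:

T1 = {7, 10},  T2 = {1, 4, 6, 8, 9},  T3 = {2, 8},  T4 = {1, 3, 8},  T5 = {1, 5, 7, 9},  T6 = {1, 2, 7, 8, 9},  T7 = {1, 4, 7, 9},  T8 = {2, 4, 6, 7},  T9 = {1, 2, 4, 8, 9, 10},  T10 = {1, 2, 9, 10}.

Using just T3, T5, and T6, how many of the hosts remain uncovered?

Union of T3, T5, T6 = {1, 2, 5, 7, 8, 9}.
Not covered: 3, 4, 6, 10 — 4 hosts.

4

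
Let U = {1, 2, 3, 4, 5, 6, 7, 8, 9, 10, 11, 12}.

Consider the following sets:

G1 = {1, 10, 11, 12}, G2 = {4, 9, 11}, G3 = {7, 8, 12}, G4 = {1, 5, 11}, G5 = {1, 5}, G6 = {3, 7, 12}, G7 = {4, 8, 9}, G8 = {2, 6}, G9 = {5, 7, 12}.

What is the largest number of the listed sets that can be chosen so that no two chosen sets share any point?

4

G5, G6, G7, G8 are pairwise disjoint (G5={1,5}; G6={3,7,12}; G7={4,8,9}; G8={2,6}).
Every remaining set overlaps one of these, and no 5 of the listed sets are pairwise disjoint, so 4 is the maximum.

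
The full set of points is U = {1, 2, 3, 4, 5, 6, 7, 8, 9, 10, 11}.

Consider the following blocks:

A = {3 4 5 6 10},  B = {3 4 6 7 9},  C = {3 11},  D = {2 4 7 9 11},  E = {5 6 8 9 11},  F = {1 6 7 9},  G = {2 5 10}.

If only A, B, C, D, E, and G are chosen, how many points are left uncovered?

Union of A, B, C, D, E, G = {2, 3, 4, 5, 6, 7, 8, 9, 10, 11}.
Not covered: 1 — 1 point.

1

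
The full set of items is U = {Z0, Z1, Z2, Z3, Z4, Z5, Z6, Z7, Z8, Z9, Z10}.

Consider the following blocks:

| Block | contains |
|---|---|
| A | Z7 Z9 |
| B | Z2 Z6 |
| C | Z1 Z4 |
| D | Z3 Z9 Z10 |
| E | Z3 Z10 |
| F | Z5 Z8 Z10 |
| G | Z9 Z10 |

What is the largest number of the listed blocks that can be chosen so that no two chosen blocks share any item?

A, B, C, E are pairwise disjoint (A={Z7,Z9}; B={Z2,Z6}; C={Z1,Z4}; E={Z3,Z10}).
Every remaining block overlaps one of these, and no 5 of the listed blocks are pairwise disjoint, so 4 is the maximum.

4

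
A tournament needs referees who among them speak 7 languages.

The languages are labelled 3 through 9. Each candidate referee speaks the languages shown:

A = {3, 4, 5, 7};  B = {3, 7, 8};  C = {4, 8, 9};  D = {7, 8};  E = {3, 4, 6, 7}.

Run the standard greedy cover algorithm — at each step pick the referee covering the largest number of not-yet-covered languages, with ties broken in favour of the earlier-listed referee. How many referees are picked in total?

3

Greedy: pick A (covers 4 new) → pick C (covers 2 new) → pick E (covers 1 new). Total picks: 3.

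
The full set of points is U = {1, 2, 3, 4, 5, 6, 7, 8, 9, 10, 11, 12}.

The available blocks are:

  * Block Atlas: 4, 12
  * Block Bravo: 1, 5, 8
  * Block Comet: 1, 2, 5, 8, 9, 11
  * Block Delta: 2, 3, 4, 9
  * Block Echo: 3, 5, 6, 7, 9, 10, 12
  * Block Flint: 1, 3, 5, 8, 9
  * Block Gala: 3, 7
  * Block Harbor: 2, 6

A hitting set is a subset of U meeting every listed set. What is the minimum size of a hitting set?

Take H = {2, 7, 8, 12}. Each listed block contains at least one of these, so H is a hitting set of size 4.
The blocks Atlas, Bravo, Gala, Harbor are pairwise disjoint, so any hitting set needs a separate point for each — at least 4. Hence 4 is optimal.

4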